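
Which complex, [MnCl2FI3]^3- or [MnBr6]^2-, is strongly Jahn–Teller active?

[MnCl2FI3]^3-: Each chloride is −1; each fluoride is −1; each iodide is −1; balancing the −3 overall charge requires Mn(III). Manganese is a group-7 element; Mn(III) is therefore d⁴. Chloride, fluoride, and iodide are weak-field ligands for a first-row metal, so the complex is high-spin. The t₂g³e_g¹ (high-spin) configuration has an unevenly filled e_g set; the Jahn–Teller theorem predicts a tetragonal distortion (typically axial elongation) to lift the degeneracy.
[MnBr6]^2-: Summing ligand charges against the −2 overall charge gives an oxidation state of +4 for manganese. Manganese is a group-7 element; Mn(IV) is therefore d³. The d³ configuration leaves the e_g set evenly filled (or empty) — no strong Jahn–Teller driving force.

[MnCl2FI3]^3-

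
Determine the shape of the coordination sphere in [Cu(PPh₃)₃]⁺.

trigonal planar

Summing ligand charges against the +1 overall charge gives an oxidation state of +1 for copper.
Copper is a group-11 element; Cu(I) is therefore d¹⁰.
Coordination number: 3.
Three ligands around a d¹⁰ centre minimise repulsion in a trigonal-planar arrangement.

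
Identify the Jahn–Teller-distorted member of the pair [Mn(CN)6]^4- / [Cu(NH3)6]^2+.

[Cu(NH3)6]^2+

[Mn(CN)6]^4-: Summing ligand charges against the −4 overall charge gives an oxidation state of +2 for manganese. Manganese is a group-7 element; Mn(II) is therefore d⁵. Cyanide is a strong-field ligand (high in the spectrochemical series) for a first-row metal, so the complex is low-spin. The d⁵ configuration leaves the e_g set evenly filled (or empty) — no strong Jahn–Teller driving force.
[Cu(NH3)6]^2+: Summing ligand charges against the +2 overall charge gives an oxidation state of +2 for copper. Copper is a group-11 element; Cu(II) is therefore d⁹. The t₂g⁶e_g³ configuration has an unevenly filled e_g set; the Jahn–Teller theorem predicts a tetragonal distortion (typically axial elongation) to lift the degeneracy.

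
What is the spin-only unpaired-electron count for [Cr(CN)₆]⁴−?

Summing ligand charges against the −4 overall charge gives an oxidation state of +2 for chromium.
Cr sits in group 6, so the d-electron count is 6 − 2 = 4.
The spin state decides the count: Cyanide is a strong-field ligand (high in the spectrochemical series) for a first-row metal, so the complex is low-spin.
An octahedral low-spin d⁴ ion is t₂g⁴e_g⁰, giving 2 unpaired electrons.

2 unpaired electrons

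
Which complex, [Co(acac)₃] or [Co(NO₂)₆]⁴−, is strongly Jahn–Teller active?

[Co(acac)₃]: Summing ligand charges against the 0 overall charge gives an oxidation state of +3 for cobalt. Cobalt is a group-9 element; Co(III) is therefore d⁶. Co(III) has an exceptionally large octahedral splitting and is low-spin with essentially every ligand except fluoride. The d⁶ configuration leaves the e_g set evenly filled (or empty) — no strong Jahn–Teller driving force.
[Co(NO₂)₆]⁴−: Ligand charges: each nitro (N-bound nitrite) is −1. With an overall charge of −4 the cobalt centre must be in the +2 oxidation state. Group 9 minus oxidation state 2 gives a d⁷ configuration. Nitro (N-bound nitrite) is a strong-field ligand (high in the spectrochemical series) for a first-row metal, so the complex is low-spin. The t₂g⁶e_g¹ (low-spin) configuration has an unevenly filled e_g set; the Jahn–Teller theorem predicts a tetragonal distortion (typically axial elongation) to lift the degeneracy.

[Co(NO₂)₆]⁴−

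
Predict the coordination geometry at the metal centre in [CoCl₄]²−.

tetrahedral

Summing ligand charges against the −2 overall charge gives an oxidation state of +2 for cobalt.
Cobalt is a group-9 element; Co(II) is therefore d⁷.
Coordination number: 4.
Chloride is a weak-field ligand.
For a high-spin 3d d⁷ ion with weak-field ligands the small Δₜ gives little square-planar CFSE advantage, so four ligands adopt the sterically favoured tetrahedral geometry.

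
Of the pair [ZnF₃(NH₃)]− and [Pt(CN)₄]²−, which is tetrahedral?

[ZnF₃(NH₃)]−

For [ZnF₃(NH₃)]−: Each fluoride is −1; ammonia is neutral; balancing the −1 overall charge requires Zn(II). Group 12 minus oxidation state 2 gives a d¹⁰ configuration. A d¹⁰ ion has no crystal-field stabilisation preference between square planar and tetrahedral, so four ligands adopt the sterically favoured tetrahedral geometry. → tetrahedral.
For [Pt(CN)₄]²−: Summing ligand charges against the −2 overall charge gives an oxidation state of +2 for platinum. Pt sits in group 10, so the d-electron count is 10 − 2 = 8. A 5d d⁸ ion has a large crystal-field splitting; square planar leaves the high-energy d_{x²−y²} orbital empty and maximises CFSE. → square planar.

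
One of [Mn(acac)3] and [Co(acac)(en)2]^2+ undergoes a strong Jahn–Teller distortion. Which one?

[Mn(acac)3]: Summing ligand charges against the 0 overall charge gives an oxidation state of +3 for manganese. Mn sits in group 7, so the d-electron count is 7 − 3 = 4. Acetylacetonate is a weak-field ligand for a first-row metal, so the complex is high-spin. The t₂g³e_g¹ (high-spin) configuration has an unevenly filled e_g set; the Jahn–Teller theorem predicts a tetragonal distortion (typically axial elongation) to lift the degeneracy.
[Co(acac)(en)2]^2+: Each acetylacetonate is −1; ethylenediamine is neutral; balancing the +2 overall charge requires Co(III). Cobalt is a group-9 element; Co(III) is therefore d⁶. Co(III) has an exceptionally large octahedral splitting and is low-spin with essentially every ligand except fluoride. The d⁶ configuration leaves the e_g set evenly filled (or empty) — no strong Jahn–Teller driving force.

[Mn(acac)3]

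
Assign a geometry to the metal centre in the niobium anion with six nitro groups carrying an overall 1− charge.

octahedral

Ligand charges: each nitro (N-bound nitrite) is −1. With an overall charge of −1 the niobium centre must be in the +5 oxidation state.
Group 5 minus oxidation state 5 gives a d⁰ configuration.
Coordination number: 6.
Six donors around a single metal centre give an octahedral coordination sphere.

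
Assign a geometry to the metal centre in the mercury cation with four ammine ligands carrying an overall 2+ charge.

Summing ligand charges against the +2 overall charge gives an oxidation state of +2 for mercury.
Group 12 minus oxidation state 2 gives a d¹⁰ configuration.
With 4 monodentate ligands the coordination number is 4.
A d¹⁰ ion has no crystal-field stabilisation preference between square planar and tetrahedral, so four ligands adopt the sterically favoured tetrahedral geometry.

tetrahedral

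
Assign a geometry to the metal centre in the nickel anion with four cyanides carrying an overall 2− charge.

square planar

Ligand charges: each cyanide is −1. With an overall charge of −2 the nickel centre must be in the +2 oxidation state.
Ni sits in group 10, so the d-electron count is 10 − 2 = 8.
With 4 monodentate ligands the coordination number is 4.
Cyanide is a strong-field ligand (high in the spectrochemical series).
A 3d d⁸ ion with strong-field ligands gains enough CFSE to favour square planar over tetrahedral.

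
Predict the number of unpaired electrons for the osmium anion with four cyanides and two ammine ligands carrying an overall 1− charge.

1 unpaired electron

Each cyanide is −1; ammonia is neutral; balancing the −1 overall charge requires Os(III).
Osmium is a group-8 element; Os(III) is therefore d⁵.
The spin state decides the count: a 5d ion has a large Δₒ and is invariably low-spin.
An octahedral low-spin d⁵ ion is t₂g⁵e_g⁰, giving 1 unpaired electron.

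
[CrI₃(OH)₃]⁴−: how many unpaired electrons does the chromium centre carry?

4

Ligand charges: each iodide is −1; each hydroxide is −1. With an overall charge of −4 the chromium centre must be in the +2 oxidation state.
Cr sits in group 6, so the d-electron count is 6 − 2 = 4.
The spin state decides the count: Hydroxide and iodide are weak-field ligands for a first-row metal, so the complex is high-spin.
An octahedral high-spin d⁴ ion is t₂g³e_g¹, giving 4 unpaired electrons.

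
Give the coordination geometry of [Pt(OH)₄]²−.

square planar

Ligand charges: each hydroxide is −1. With an overall charge of −2 the platinum centre must be in the +2 oxidation state.
Pt sits in group 10, so the d-electron count is 10 − 2 = 8.
With 4 monodentate ligands the coordination number is 4.
A 5d d⁸ ion has a large crystal-field splitting; square planar leaves the high-energy d_{x²−y²} orbital empty and maximises CFSE.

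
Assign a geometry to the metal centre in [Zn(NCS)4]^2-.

Summing ligand charges against the −2 overall charge gives an oxidation state of +2 for zinc.
Zinc is a group-12 element; Zn(II) is therefore d¹⁰.
With 4 monodentate ligands the coordination number is 4.
A d¹⁰ ion has no crystal-field stabilisation preference between square planar and tetrahedral, so four ligands adopt the sterically favoured tetrahedral geometry.

tetrahedral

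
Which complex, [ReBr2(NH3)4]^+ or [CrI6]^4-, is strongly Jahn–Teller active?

[CrI6]^4-

[ReBr2(NH3)4]^+: Each bromide is −1; ammonia is neutral; balancing the +1 overall charge requires Re(III). Rhenium is a group-7 element; Re(III) is therefore d⁴. A 5d ion has a large Δₒ and is invariably low-spin. The d⁴ configuration leaves the e_g set evenly filled (or empty) — no strong Jahn–Teller driving force.
[CrI6]^4-: Each iodide is −1; balancing the −4 overall charge requires Cr(II). Chromium is a group-6 element; Cr(II) is therefore d⁴. Iodide is a weak-field ligand for a first-row metal, so the complex is high-spin. The t₂g³e_g¹ (high-spin) configuration has an unevenly filled e_g set; the Jahn–Teller theorem predicts a tetragonal distortion (typically axial elongation) to lift the degeneracy.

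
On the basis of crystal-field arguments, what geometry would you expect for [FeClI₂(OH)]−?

Each chloride is −1; each iodide is −1; each hydroxide is −1; balancing the −1 overall charge requires Fe(III).
Group 8 minus oxidation state 3 gives a d⁵ configuration.
Coordination number: 4.
Chloride, hydroxide, and iodide are weak-field ligands.
A high-spin d⁵ ion has zero CFSE in either geometry, so four ligands adopt the sterically favoured tetrahedral geometry.

tetrahedral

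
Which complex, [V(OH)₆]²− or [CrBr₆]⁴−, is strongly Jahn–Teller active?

[V(OH)₆]²−: Ligand charges: each hydroxide is −1. With an overall charge of −2 the vanadium centre must be in the +4 oxidation state. Vanadium is a group-5 element; V(IV) is therefore d¹. The d¹ configuration leaves the e_g set evenly filled (or empty) — no strong Jahn–Teller driving force.
[CrBr₆]⁴−: Each bromide is −1; balancing the −4 overall charge requires Cr(II). Group 6 minus oxidation state 2 gives a d⁴ configuration. Bromide is a weak-field ligand for a first-row metal, so the complex is high-spin. The t₂g³e_g¹ (high-spin) configuration has an unevenly filled e_g set; the Jahn–Teller theorem predicts a tetragonal distortion (typically axial elongation) to lift the degeneracy.

[CrBr₆]⁴−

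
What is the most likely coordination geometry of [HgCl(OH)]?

Summing ligand charges against the 0 overall charge gives an oxidation state of +2 for mercury.
Mercury is a group-12 element; Hg(II) is therefore d¹⁰.
With 2 monodentate ligands the coordination number is 2.
A d¹⁰ ion with only two ligands adopts a linear arrangement (sp hybridisation; no CFSE preference).

linear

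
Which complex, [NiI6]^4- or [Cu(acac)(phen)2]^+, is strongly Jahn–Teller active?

[Cu(acac)(phen)2]^+

[NiI6]^4-: Ligand charges: each iodide is −1. With an overall charge of −4 the nickel centre must be in the +2 oxidation state. Nickel is a group-10 element; Ni(II) is therefore d⁸. The d⁸ configuration leaves the e_g set evenly filled (or empty) — no strong Jahn–Teller driving force.
[Cu(acac)(phen)2]^+: Ligand charges: each acetylacetonate is −1; 1,10-phenanthroline is neutral. With an overall charge of +1 the copper centre must be in the +2 oxidation state. Cu sits in group 11, so the d-electron count is 11 − 2 = 9. The t₂g⁶e_g³ configuration has an unevenly filled e_g set; the Jahn–Teller theorem predicts a tetragonal distortion (typically axial elongation) to lift the degeneracy.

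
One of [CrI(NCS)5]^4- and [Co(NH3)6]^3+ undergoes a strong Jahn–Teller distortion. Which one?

[CrI(NCS)5]^4-: Each iodide is −1; each isothiocyanate is −1; balancing the −4 overall charge requires Cr(II). Group 6 minus oxidation state 2 gives a d⁴ configuration. Iodide and isothiocyanate are weak-field ligands for a first-row metal, so the complex is high-spin. The t₂g³e_g¹ (high-spin) configuration has an unevenly filled e_g set; the Jahn–Teller theorem predicts a tetragonal distortion (typically axial elongation) to lift the degeneracy.
[Co(NH3)6]^3+: Summing ligand charges against the +3 overall charge gives an oxidation state of +3 for cobalt. Group 9 minus oxidation state 3 gives a d⁶ configuration. Co(III) has an exceptionally large octahedral splitting and is low-spin with essentially every ligand except fluoride. The d⁶ configuration leaves the e_g set evenly filled (or empty) — no strong Jahn–Teller driving force.

[CrI(NCS)5]^4-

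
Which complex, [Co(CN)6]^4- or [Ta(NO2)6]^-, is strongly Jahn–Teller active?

[Co(CN)6]^4-: Summing ligand charges against the −4 overall charge gives an oxidation state of +2 for cobalt. Cobalt is a group-9 element; Co(II) is therefore d⁷. Cyanide is a strong-field ligand (high in the spectrochemical series) for a first-row metal, so the complex is low-spin. The t₂g⁶e_g¹ (low-spin) configuration has an unevenly filled e_g set; the Jahn–Teller theorem predicts a tetragonal distortion (typically axial elongation) to lift the degeneracy.
[Ta(NO2)6]^-: Ligand charges: each nitro (N-bound nitrite) is −1. With an overall charge of −1 the tantalum centre must be in the +5 oxidation state. Ta sits in group 5, so the d-electron count is 5 − 5 = 0. The d⁰ configuration leaves the e_g set evenly filled (or empty) — no strong Jahn–Teller driving force.

[Co(CN)6]^4-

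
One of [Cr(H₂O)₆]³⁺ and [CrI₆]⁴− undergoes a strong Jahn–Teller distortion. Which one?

[Cr(H₂O)₆]³⁺: Summing ligand charges against the +3 overall charge gives an oxidation state of +3 for chromium. Group 6 minus oxidation state 3 gives a d³ configuration. The d³ configuration leaves the e_g set evenly filled (or empty) — no strong Jahn–Teller driving force.
[CrI₆]⁴−: Ligand charges: each iodide is −1. With an overall charge of −4 the chromium centre must be in the +2 oxidation state. Cr sits in group 6, so the d-electron count is 6 − 2 = 4. Iodide is a weak-field ligand for a first-row metal, so the complex is high-spin. The t₂g³e_g¹ (high-spin) configuration has an unevenly filled e_g set; the Jahn–Teller theorem predicts a tetragonal distortion (typically axial elongation) to lift the degeneracy.

[CrI₆]⁴−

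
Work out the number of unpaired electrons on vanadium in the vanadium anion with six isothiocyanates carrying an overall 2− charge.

1 unpaired electron

Each isothiocyanate is −1; balancing the −2 overall charge requires V(IV).
Vanadium is a group-5 element; V(IV) is therefore d¹.
In an octahedral field the d¹ configuration is t₂g¹e_g⁰ (only one arrangement possible), giving 1 unpaired electron.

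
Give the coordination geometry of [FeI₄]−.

Summing ligand charges against the −1 overall charge gives an oxidation state of +3 for iron.
Group 8 minus oxidation state 3 gives a d⁵ configuration.
Coordination number: 4.
Iodide is a weak-field ligand.
A high-spin d⁵ ion has zero CFSE in either geometry, so four ligands adopt the sterically favoured tetrahedral geometry.

tetrahedral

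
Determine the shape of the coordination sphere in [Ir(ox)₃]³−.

Each oxalate is −2; balancing the −3 overall charge requires Ir(III).
Ir sits in group 9, so the d-electron count is 9 − 3 = 6.
Counting donor atoms: 3×oxalate (bidentate) → 6 donors. Coordination number = 6.
Six donors around a single metal centre give an octahedral coordination sphere.

octahedral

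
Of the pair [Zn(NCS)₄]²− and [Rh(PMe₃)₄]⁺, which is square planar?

For [Zn(NCS)₄]²−: Each isothiocyanate is −1; balancing the −2 overall charge requires Zn(II). Group 12 minus oxidation state 2 gives a d¹⁰ configuration. A d¹⁰ ion has no crystal-field stabilisation preference between square planar and tetrahedral, so four ligands adopt the sterically favoured tetrahedral geometry. → tetrahedral.
For [Rh(PMe₃)₄]⁺: Trimethylphosphine is neutral; balancing the +1 overall charge requires Rh(I). Group 9 minus oxidation state 1 gives a d⁸ configuration. A 4d d⁸ ion has a large crystal-field splitting; square planar leaves the high-energy d_{x²−y²} orbital empty and maximises CFSE. → square planar.

[Rh(PMe₃)₄]⁺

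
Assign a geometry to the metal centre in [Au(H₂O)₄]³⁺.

square planar

Ligand charges: water is neutral. With an overall charge of +3 the gold centre must be in the +3 oxidation state.
Au sits in group 11, so the d-electron count is 11 − 3 = 8.
With 4 monodentate ligands the coordination number is 4.
A 5d d⁸ ion has a large crystal-field splitting; square planar leaves the high-energy d_{x²−y²} orbital empty and maximises CFSE.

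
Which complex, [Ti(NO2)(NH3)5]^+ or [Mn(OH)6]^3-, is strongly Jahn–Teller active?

[Ti(NO2)(NH3)5]^+: Each nitro (N-bound nitrite) is −1; ammonia is neutral; balancing the +1 overall charge requires Ti(II). Titanium is a group-4 element; Ti(II) is therefore d². The d² configuration leaves the e_g set evenly filled (or empty) — no strong Jahn–Teller driving force.
[Mn(OH)6]^3-: Ligand charges: each hydroxide is −1. With an overall charge of −3 the manganese centre must be in the +3 oxidation state. Manganese is a group-7 element; Mn(III) is therefore d⁴. Hydroxide is a weak-field ligand for a first-row metal, so the complex is high-spin. The t₂g³e_g¹ (high-spin) configuration has an unevenly filled e_g set; the Jahn–Teller theorem predicts a tetragonal distortion (typically axial elongation) to lift the degeneracy.

[Mn(OH)6]^3-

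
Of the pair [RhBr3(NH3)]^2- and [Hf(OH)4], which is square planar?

For [RhBr3(NH3)]^2-: Each bromide is −1; ammonia is neutral; balancing the −2 overall charge requires Rh(I). Rhodium is a group-9 element; Rh(I) is therefore d⁸. A 4d d⁸ ion has a large crystal-field splitting; square planar leaves the high-energy d_{x²−y²} orbital empty and maximises CFSE. → square planar.
For [Hf(OH)4]: Summing ligand charges against the 0 overall charge gives an oxidation state of +4 for hafnium. Group 4 minus oxidation state 4 gives a d⁰ configuration. A d⁰ ion has no crystal-field stabilisation preference between square planar and tetrahedral, so four ligands adopt the sterically favoured tetrahedral geometry. → tetrahedral.

[RhBr3(NH3)]^2-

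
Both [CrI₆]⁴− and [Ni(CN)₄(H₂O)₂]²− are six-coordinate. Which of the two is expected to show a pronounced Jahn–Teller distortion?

[CrI₆]⁴−

[CrI₆]⁴−: Each iodide is −1; balancing the −4 overall charge requires Cr(II). Chromium is a group-6 element; Cr(II) is therefore d⁴. Iodide is a weak-field ligand for a first-row metal, so the complex is high-spin. The t₂g³e_g¹ (high-spin) configuration has an unevenly filled e_g set; the Jahn–Teller theorem predicts a tetragonal distortion (typically axial elongation) to lift the degeneracy.
[Ni(CN)₄(H₂O)₂]²−: Ligand charges: each cyanide is −1; water is neutral. With an overall charge of −2 the nickel centre must be in the +2 oxidation state. Nickel is a group-10 element; Ni(II) is therefore d⁸. The d⁸ configuration leaves the e_g set evenly filled (or empty) — no strong Jahn–Teller driving force.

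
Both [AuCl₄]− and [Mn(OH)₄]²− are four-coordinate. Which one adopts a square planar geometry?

For [AuCl₄]−: Summing ligand charges against the −1 overall charge gives an oxidation state of +3 for gold. Group 11 minus oxidation state 3 gives a d⁸ configuration. A 5d d⁸ ion has a large crystal-field splitting; square planar leaves the high-energy d_{x²−y²} orbital empty and maximises CFSE. → square planar.
For [Mn(OH)₄]²−: Summing ligand charges against the −2 overall charge gives an oxidation state of +2 for manganese. Manganese is a group-7 element; Mn(II) is therefore d⁵. A high-spin d⁵ ion has zero CFSE in either geometry, so four ligands adopt the sterically favoured tetrahedral geometry. → tetrahedral.

[AuCl₄]−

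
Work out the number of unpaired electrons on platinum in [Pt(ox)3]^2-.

Summing ligand charges against the −2 overall charge gives an oxidation state of +4 for platinum.
Group 10 minus oxidation state 4 gives a d⁶ configuration.
Counting donor atoms: 3×oxalate (bidentate) → 6 donors. Coordination number = 6.
The spin state decides the count: a 5d ion has a large Δₒ and is invariably low-spin.
An octahedral low-spin d⁶ ion is t₂g⁶e_g⁰, giving 0 unpaired electrons.

0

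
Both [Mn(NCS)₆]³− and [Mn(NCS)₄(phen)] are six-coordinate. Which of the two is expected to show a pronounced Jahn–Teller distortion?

[Mn(NCS)₆]³−: Summing ligand charges against the −3 overall charge gives an oxidation state of +3 for manganese. Group 7 minus oxidation state 3 gives a d⁴ configuration. Isothiocyanate is a weak-field ligand for a first-row metal, so the complex is high-spin. The t₂g³e_g¹ (high-spin) configuration has an unevenly filled e_g set; the Jahn–Teller theorem predicts a tetragonal distortion (typically axial elongation) to lift the degeneracy.
[Mn(NCS)₄(phen)]: Each isothiocyanate is −1; 1,10-phenanthroline is neutral; balancing the 0 overall charge requires Mn(IV). Group 7 minus oxidation state 4 gives a d³ configuration. The d³ configuration leaves the e_g set evenly filled (or empty) — no strong Jahn–Teller driving force.

[Mn(NCS)₆]³−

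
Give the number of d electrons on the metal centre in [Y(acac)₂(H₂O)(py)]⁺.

d0

Each acetylacetonate is −1; water is neutral; pyridine is neutral; balancing the +1 overall charge requires Y(III).
Group 3 minus oxidation state 3 gives a d⁰ configuration.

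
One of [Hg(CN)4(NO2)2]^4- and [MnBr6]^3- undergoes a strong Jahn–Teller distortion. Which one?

[MnBr6]^3-

[Hg(CN)4(NO2)2]^4-: Ligand charges: each cyanide is −1; each nitro (N-bound nitrite) is −1. With an overall charge of −4 the mercury centre must be in the +2 oxidation state. Mercury is a group-12 element; Hg(II) is therefore d¹⁰. The d¹⁰ configuration leaves the e_g set evenly filled (or empty) — no strong Jahn–Teller driving force.
[MnBr6]^3-: Each bromide is −1; balancing the −3 overall charge requires Mn(III). Group 7 minus oxidation state 3 gives a d⁴ configuration. Bromide is a weak-field ligand for a first-row metal, so the complex is high-spin. The t₂g³e_g¹ (high-spin) configuration has an unevenly filled e_g set; the Jahn–Teller theorem predicts a tetragonal distortion (typically axial elongation) to lift the degeneracy.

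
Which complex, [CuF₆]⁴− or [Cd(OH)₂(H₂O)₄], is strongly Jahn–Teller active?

[CuF₆]⁴−: Summing ligand charges against the −4 overall charge gives an oxidation state of +2 for copper. Copper is a group-11 element; Cu(II) is therefore d⁹. The t₂g⁶e_g³ configuration has an unevenly filled e_g set; the Jahn–Teller theorem predicts a tetragonal distortion (typically axial elongation) to lift the degeneracy.
[Cd(OH)₂(H₂O)₄]: Summing ligand charges against the 0 overall charge gives an oxidation state of +2 for cadmium. Group 12 minus oxidation state 2 gives a d¹⁰ configuration. The d¹⁰ configuration leaves the e_g set evenly filled (or empty) — no strong Jahn–Teller driving force.

[CuF₆]⁴−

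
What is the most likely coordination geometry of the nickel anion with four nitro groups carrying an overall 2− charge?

Each nitro (N-bound nitrite) is −1; balancing the −2 overall charge requires Ni(II).
Nickel is a group-10 element; Ni(II) is therefore d⁸.
With 4 monodentate ligands the coordination number is 4.
Nitro (N-bound nitrite) is a strong-field ligand (high in the spectrochemical series).
A 3d d⁸ ion with strong-field ligands gains enough CFSE to favour square planar over tetrahedral.

square planar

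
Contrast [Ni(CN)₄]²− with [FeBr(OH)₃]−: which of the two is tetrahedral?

[FeBr(OH)₃]−

For [Ni(CN)₄]²−: Summing ligand charges against the −2 overall charge gives an oxidation state of +2 for nickel. Ni sits in group 10, so the d-electron count is 10 − 2 = 8. Cyanide is a strong-field ligand (high in the spectrochemical series). A 3d d⁸ ion with strong-field ligands gains enough CFSE to favour square planar over tetrahedral. → square planar.
For [FeBr(OH)₃]−: Summing ligand charges against the −1 overall charge gives an oxidation state of +3 for iron. Group 8 minus oxidation state 3 gives a d⁵ configuration. A high-spin d⁵ ion has zero CFSE in either geometry, so four ligands adopt the sterically favoured tetrahedral geometry. → tetrahedral.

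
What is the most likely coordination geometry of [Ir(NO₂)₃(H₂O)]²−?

square planar

Ligand charges: each nitro (N-bound nitrite) is −1; water is neutral. With an overall charge of −2 the iridium centre must be in the +1 oxidation state.
Ir sits in group 9, so the d-electron count is 9 − 1 = 8.
Coordination number: 4.
A 5d d⁸ ion has a large crystal-field splitting; square planar leaves the high-energy d_{x²−y²} orbital empty and maximises CFSE.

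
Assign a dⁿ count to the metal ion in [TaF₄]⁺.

Each fluoride is −1; balancing the +1 overall charge requires Ta(V).
Tantalum is a group-5 element; Ta(V) is therefore d⁰.

d⁰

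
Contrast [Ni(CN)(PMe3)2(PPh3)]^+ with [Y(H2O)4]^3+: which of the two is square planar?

For [Ni(CN)(PMe3)2(PPh3)]^+: Each cyanide is −1; trimethylphosphine is neutral; triphenylphosphine is neutral; balancing the +1 overall charge requires Ni(II). Nickel is a group-10 element; Ni(II) is therefore d⁸. Cyanide, trimethylphosphine, and triphenylphosphine are strong-field ligands (high in the spectrochemical series). A 3d d⁸ ion with strong-field ligands gains enough CFSE to favour square planar over tetrahedral. → square planar.
For [Y(H2O)4]^3+: Ligand charges: water is neutral. With an overall charge of +3 the yttrium centre must be in the +3 oxidation state. Group 3 minus oxidation state 3 gives a d⁰ configuration. A d⁰ ion has no crystal-field stabilisation preference between square planar and tetrahedral, so four ligands adopt the sterically favoured tetrahedral geometry. → tetrahedral.

[Ni(CN)(PMe3)2(PPh3)]^+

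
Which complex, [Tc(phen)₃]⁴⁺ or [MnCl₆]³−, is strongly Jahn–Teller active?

[MnCl₆]³−

[Tc(phen)₃]⁴⁺: Summing ligand charges against the +4 overall charge gives an oxidation state of +4 for technetium. Technetium is a group-7 element; Tc(IV) is therefore d³. The d³ configuration leaves the e_g set evenly filled (or empty) — no strong Jahn–Teller driving force.
[MnCl₆]³−: Summing ligand charges against the −3 overall charge gives an oxidation state of +3 for manganese. Manganese is a group-7 element; Mn(III) is therefore d⁴. Chloride is a weak-field ligand for a first-row metal, so the complex is high-spin. The t₂g³e_g¹ (high-spin) configuration has an unevenly filled e_g set; the Jahn–Teller theorem predicts a tetragonal distortion (typically axial elongation) to lift the degeneracy.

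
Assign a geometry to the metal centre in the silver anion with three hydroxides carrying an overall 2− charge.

trigonal planar

Each hydroxide is −1; balancing the −2 overall charge requires Ag(I).
Ag sits in group 11, so the d-electron count is 11 − 1 = 10.
With 3 monodentate ligands the coordination number is 3.
Three ligands around a d¹⁰ centre minimise repulsion in a trigonal-planar arrangement.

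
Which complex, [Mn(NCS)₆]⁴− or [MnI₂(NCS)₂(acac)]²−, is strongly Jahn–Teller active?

[MnI₂(NCS)₂(acac)]²−

[Mn(NCS)₆]⁴−: Each isothiocyanate is −1; balancing the −4 overall charge requires Mn(II). Group 7 minus oxidation state 2 gives a d⁵ configuration. Isothiocyanate is a weak-field ligand for a first-row metal, so the complex is high-spin. The d⁵ configuration leaves the e_g set evenly filled (or empty) — no strong Jahn–Teller driving force.
[MnI₂(NCS)₂(acac)]²−: Summing ligand charges against the −2 overall charge gives an oxidation state of +3 for manganese. Group 7 minus oxidation state 3 gives a d⁴ configuration. Acetylacetonate, iodide, and isothiocyanate are weak-field ligands for a first-row metal, so the complex is high-spin. The t₂g³e_g¹ (high-spin) configuration has an unevenly filled e_g set; the Jahn–Teller theorem predicts a tetragonal distortion (typically axial elongation) to lift the degeneracy.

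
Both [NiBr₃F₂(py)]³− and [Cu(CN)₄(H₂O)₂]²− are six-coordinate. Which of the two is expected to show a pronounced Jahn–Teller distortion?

[Cu(CN)₄(H₂O)₂]²−

[NiBr₃F₂(py)]³−: Each bromide is −1; each fluoride is −1; pyridine is neutral; balancing the −3 overall charge requires Ni(II). Group 10 minus oxidation state 2 gives a d⁸ configuration. The d⁸ configuration leaves the e_g set evenly filled (or empty) — no strong Jahn–Teller driving force.
[Cu(CN)₄(H₂O)₂]²−: Ligand charges: each cyanide is −1; water is neutral. With an overall charge of −2 the copper centre must be in the +2 oxidation state. Group 11 minus oxidation state 2 gives a d⁹ configuration. The t₂g⁶e_g³ configuration has an unevenly filled e_g set; the Jahn–Teller theorem predicts a tetragonal distortion (typically axial elongation) to lift the degeneracy.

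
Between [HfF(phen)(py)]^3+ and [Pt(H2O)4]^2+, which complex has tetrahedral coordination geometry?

For [HfF(phen)(py)]^3+: Each fluoride is −1; 1,10-phenanthroline is neutral; pyridine is neutral; balancing the +3 overall charge requires Hf(IV). Hf sits in group 4, so the d-electron count is 4 − 4 = 0. A d⁰ ion has no crystal-field stabilisation preference between square planar and tetrahedral, so four ligands adopt the sterically favoured tetrahedral geometry. → tetrahedral.
For [Pt(H2O)4]^2+: Ligand charges: water is neutral. With an overall charge of +2 the platinum centre must be in the +2 oxidation state. Platinum is a group-10 element; Pt(II) is therefore d⁸. A 5d d⁸ ion has a large crystal-field splitting; square planar leaves the high-energy d_{x²−y²} orbital empty and maximises CFSE. → square planar.

[HfF(phen)(py)]^3+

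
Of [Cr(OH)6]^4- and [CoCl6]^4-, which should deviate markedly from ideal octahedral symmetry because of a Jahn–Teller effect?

[Cr(OH)6]^4-: Ligand charges: each hydroxide is −1. With an overall charge of −4 the chromium centre must be in the +2 oxidation state. Group 6 minus oxidation state 2 gives a d⁴ configuration. Hydroxide is a weak-field ligand for a first-row metal, so the complex is high-spin. The t₂g³e_g¹ (high-spin) configuration has an unevenly filled e_g set; the Jahn–Teller theorem predicts a tetragonal distortion (typically axial elongation) to lift the degeneracy.
[CoCl6]^4-: Summing ligand charges against the −4 overall charge gives an oxidation state of +2 for cobalt. Cobalt is a group-9 element; Co(II) is therefore d⁷. Chloride is a weak-field ligand for a first-row metal, so the complex is high-spin. The d⁷ configuration leaves the e_g set evenly filled (or empty) — no strong Jahn–Teller driving force.

[Cr(OH)6]^4-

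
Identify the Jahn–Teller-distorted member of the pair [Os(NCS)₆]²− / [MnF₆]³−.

[Os(NCS)₆]²−: Ligand charges: each isothiocyanate is −1. With an overall charge of −2 the osmium centre must be in the +4 oxidation state. Osmium is a group-8 element; Os(IV) is therefore d⁴. A 5d ion has a large Δₒ and is invariably low-spin. The d⁴ configuration leaves the e_g set evenly filled (or empty) — no strong Jahn–Teller driving force.
[MnF₆]³−: Summing ligand charges against the −3 overall charge gives an oxidation state of +3 for manganese. Group 7 minus oxidation state 3 gives a d⁴ configuration. Fluoride is a weak-field ligand for a first-row metal, so the complex is high-spin. The t₂g³e_g¹ (high-spin) configuration has an unevenly filled e_g set; the Jahn–Teller theorem predicts a tetragonal distortion (typically axial elongation) to lift the degeneracy.

[MnF₆]³−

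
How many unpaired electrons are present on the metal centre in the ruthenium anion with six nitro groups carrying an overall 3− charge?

Ligand charges: each nitro (N-bound nitrite) is −1. With an overall charge of −3 the ruthenium centre must be in the +3 oxidation state.
Group 8 minus oxidation state 3 gives a d⁵ configuration.
The spin state decides the count: a 4d ion has a large Δₒ and is invariably low-spin.
An octahedral low-spin d⁵ ion is t₂g⁵e_g⁰, giving 1 unpaired electron.

1 unpaired electron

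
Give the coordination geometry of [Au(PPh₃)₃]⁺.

Ligand charges: triphenylphosphine is neutral. With an overall charge of +1 the gold centre must be in the +1 oxidation state.
Gold is a group-11 element; Au(I) is therefore d¹⁰.
With 3 monodentate ligands the coordination number is 3.
Three ligands around a d¹⁰ centre minimise repulsion in a trigonal-planar arrangement.

trigonal planar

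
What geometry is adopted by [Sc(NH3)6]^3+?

octahedral

Ammonia is neutral; balancing the +3 overall charge requires Sc(III).
Scandium is a group-3 element; Sc(III) is therefore d⁰.
With 6 monodentate ligands the coordination number is 6.
Six donors around a single metal centre give an octahedral coordination sphere.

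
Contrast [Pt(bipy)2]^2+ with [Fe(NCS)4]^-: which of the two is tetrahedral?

[Fe(NCS)4]^-

For [Pt(bipy)2]^2+: 2,2′-bipyridine is neutral; balancing the +2 overall charge requires Pt(II). Platinum is a group-10 element; Pt(II) is therefore d⁸. A 5d d⁸ ion has a large crystal-field splitting; square planar leaves the high-energy d_{x²−y²} orbital empty and maximises CFSE. → square planar.
For [Fe(NCS)4]^-: Each isothiocyanate is −1; balancing the −1 overall charge requires Fe(III). Iron is a group-8 element; Fe(III) is therefore d⁵. A high-spin d⁵ ion has zero CFSE in either geometry, so four ligands adopt the sterically favoured tetrahedral geometry. → tetrahedral.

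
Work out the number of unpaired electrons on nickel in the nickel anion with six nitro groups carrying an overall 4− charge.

Each nitro (N-bound nitrite) is −1; balancing the −4 overall charge requires Ni(II).
Group 10 minus oxidation state 2 gives a d⁸ configuration.
In an octahedral field the d⁸ configuration is t₂g⁶e_g² (only one arrangement possible), giving 2 unpaired electrons.

2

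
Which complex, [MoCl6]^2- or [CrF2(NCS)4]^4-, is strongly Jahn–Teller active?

[CrF2(NCS)4]^4-

[MoCl6]^2-: Each chloride is −1; balancing the −2 overall charge requires Mo(IV). Group 6 minus oxidation state 4 gives a d² configuration. The d² configuration leaves the e_g set evenly filled (or empty) — no strong Jahn–Teller driving force.
[CrF2(NCS)4]^4-: Each fluoride is −1; each isothiocyanate is −1; balancing the −4 overall charge requires Cr(II). Cr sits in group 6, so the d-electron count is 6 − 2 = 4. Fluoride and isothiocyanate are weak-field ligands for a first-row metal, so the complex is high-spin. The t₂g³e_g¹ (high-spin) configuration has an unevenly filled e_g set; the Jahn–Teller theorem predicts a tetragonal distortion (typically axial elongation) to lift the degeneracy.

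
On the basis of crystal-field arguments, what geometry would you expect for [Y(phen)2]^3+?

Summing ligand charges against the +3 overall charge gives an oxidation state of +3 for yttrium.
Group 3 minus oxidation state 3 gives a d⁰ configuration.
Counting donor atoms: 2×1,10-phenanthroline (bidentate) → 4 donors. Coordination number = 4.
A d⁰ ion has no crystal-field stabilisation preference between square planar and tetrahedral, so four ligands adopt the sterically favoured tetrahedral geometry.

tetrahedral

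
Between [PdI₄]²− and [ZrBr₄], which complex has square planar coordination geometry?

[PdI₄]²−

For [PdI₄]²−: Summing ligand charges against the −2 overall charge gives an oxidation state of +2 for palladium. Group 10 minus oxidation state 2 gives a d⁸ configuration. A 4d d⁸ ion has a large crystal-field splitting; square planar leaves the high-energy d_{x²−y²} orbital empty and maximises CFSE. → square planar.
For [ZrBr₄]: Summing ligand charges against the 0 overall charge gives an oxidation state of +4 for zirconium. Zr sits in group 4, so the d-electron count is 4 − 4 = 0. A d⁰ ion has no crystal-field stabilisation preference between square planar and tetrahedral, so four ligands adopt the sterically favoured tetrahedral geometry. → tetrahedral.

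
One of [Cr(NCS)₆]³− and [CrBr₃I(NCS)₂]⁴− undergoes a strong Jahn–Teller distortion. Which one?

[Cr(NCS)₆]³−: Ligand charges: each isothiocyanate is −1. With an overall charge of −3 the chromium centre must be in the +3 oxidation state. Chromium is a group-6 element; Cr(III) is therefore d³. The d³ configuration leaves the e_g set evenly filled (or empty) — no strong Jahn–Teller driving force.
[CrBr₃I(NCS)₂]⁴−: Ligand charges: each bromide is −1; each iodide is −1; each isothiocyanate is −1. With an overall charge of −4 the chromium centre must be in the +2 oxidation state. Chromium is a group-6 element; Cr(II) is therefore d⁴. Bromide, iodide, and isothiocyanate are weak-field ligands for a first-row metal, so the complex is high-spin. The t₂g³e_g¹ (high-spin) configuration has an unevenly filled e_g set; the Jahn–Teller theorem predicts a tetragonal distortion (typically axial elongation) to lift the degeneracy.

[CrBr₃I(NCS)₂]⁴−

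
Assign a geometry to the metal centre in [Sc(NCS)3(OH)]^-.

Summing ligand charges against the −1 overall charge gives an oxidation state of +3 for scandium.
Scandium is a group-3 element; Sc(III) is therefore d⁰.
Coordination number: 4.
A d⁰ ion has no crystal-field stabilisation preference between square planar and tetrahedral, so four ligands adopt the sterically favoured tetrahedral geometry.

tetrahedral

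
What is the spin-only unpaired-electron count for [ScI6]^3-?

0 unpaired electrons

Each iodide is −1; balancing the −3 overall charge requires Sc(III).
Scandium is a group-3 element; Sc(III) is therefore d⁰.
In an octahedral field the d⁰ configuration is t₂g⁰e_g⁰, giving 0 unpaired electrons.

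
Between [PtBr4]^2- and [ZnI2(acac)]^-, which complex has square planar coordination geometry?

[PtBr4]^2-

For [PtBr4]^2-: Summing ligand charges against the −2 overall charge gives an oxidation state of +2 for platinum. Pt sits in group 10, so the d-electron count is 10 − 2 = 8. A 5d d⁸ ion has a large crystal-field splitting; square planar leaves the high-energy d_{x²−y²} orbital empty and maximises CFSE. → square planar.
For [ZnI2(acac)]^-: Ligand charges: each iodide is −1; each acetylacetonate is −1. With an overall charge of −1 the zinc centre must be in the +2 oxidation state. Zn sits in group 12, so the d-electron count is 12 − 2 = 10. A d¹⁰ ion has no crystal-field stabilisation preference between square planar and tetrahedral, so four ligands adopt the sterically favoured tetrahedral geometry. → tetrahedral.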